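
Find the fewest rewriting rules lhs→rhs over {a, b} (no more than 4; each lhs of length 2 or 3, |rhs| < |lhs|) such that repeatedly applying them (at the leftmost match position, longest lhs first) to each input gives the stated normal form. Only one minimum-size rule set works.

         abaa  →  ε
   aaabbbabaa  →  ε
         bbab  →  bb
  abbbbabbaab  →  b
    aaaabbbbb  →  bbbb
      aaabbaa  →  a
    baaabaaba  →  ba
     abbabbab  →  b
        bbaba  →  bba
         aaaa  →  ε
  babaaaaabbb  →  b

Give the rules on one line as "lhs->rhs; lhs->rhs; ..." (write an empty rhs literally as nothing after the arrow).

  | abaa => aa => ε
  | aaabbbabaa => abbbabaa => ababaa => abaa => aa => ε
  | bbab => bb
  | abbbbabbaab => abbabbaab => aabbaab => baab => b

aa->; aab->; ab->; abb->a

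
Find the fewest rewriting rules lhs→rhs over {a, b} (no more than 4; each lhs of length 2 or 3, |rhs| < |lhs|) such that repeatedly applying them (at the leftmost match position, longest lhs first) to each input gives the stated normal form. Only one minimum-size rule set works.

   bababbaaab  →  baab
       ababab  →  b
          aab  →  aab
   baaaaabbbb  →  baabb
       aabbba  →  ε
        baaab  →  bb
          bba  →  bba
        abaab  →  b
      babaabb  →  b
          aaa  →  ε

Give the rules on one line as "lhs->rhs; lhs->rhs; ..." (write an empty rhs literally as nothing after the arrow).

aaa->; aba->aa; bbb->b

  | bababbaaab => baabbaaab => baabbb => baab
  | ababab => aabab => aaab => b
  | aab
  | baaaaabbbb => baabbbb => baabb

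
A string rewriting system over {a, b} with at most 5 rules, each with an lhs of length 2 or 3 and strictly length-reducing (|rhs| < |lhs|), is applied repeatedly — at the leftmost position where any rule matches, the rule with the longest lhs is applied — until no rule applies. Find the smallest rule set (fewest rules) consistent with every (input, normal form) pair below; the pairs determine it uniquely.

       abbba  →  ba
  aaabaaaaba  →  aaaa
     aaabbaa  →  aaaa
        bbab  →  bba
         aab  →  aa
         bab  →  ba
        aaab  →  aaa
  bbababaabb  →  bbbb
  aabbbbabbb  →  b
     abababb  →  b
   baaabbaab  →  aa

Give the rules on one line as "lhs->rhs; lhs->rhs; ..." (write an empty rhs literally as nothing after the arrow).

  | abbba => ba
  | aaabaaaaba => aaaaaba => aaaa
  | aaabbaa => aaaa
  | bbab => bba

ab->a; aba->; abb->; baa->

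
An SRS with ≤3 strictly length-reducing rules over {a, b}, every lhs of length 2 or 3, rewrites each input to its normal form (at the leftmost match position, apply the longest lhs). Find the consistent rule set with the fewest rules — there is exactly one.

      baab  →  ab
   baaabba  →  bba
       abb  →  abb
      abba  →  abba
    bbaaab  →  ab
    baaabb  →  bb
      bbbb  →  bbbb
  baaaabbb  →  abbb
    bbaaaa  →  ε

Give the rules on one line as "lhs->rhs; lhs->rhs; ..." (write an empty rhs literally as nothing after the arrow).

  | baab => ab
  | baaabba => aabba => bba
  | abb
  | abba

aa->; baa->a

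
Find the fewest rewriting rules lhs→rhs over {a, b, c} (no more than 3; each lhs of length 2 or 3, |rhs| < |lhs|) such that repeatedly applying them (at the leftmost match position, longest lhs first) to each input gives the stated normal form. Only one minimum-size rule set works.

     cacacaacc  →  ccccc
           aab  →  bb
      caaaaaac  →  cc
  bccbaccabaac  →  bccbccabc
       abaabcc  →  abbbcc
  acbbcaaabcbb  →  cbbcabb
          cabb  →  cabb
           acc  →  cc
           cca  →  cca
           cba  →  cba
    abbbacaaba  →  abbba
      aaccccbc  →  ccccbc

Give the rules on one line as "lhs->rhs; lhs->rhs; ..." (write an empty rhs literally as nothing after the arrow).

aab->bb; ac->c; bcb->

  | cacacaacc => ccacaacc => cccaacc => cccacc => ccccc
  | aab => bb
  | caaaaaac => caaaaac => caaaac => caaac => caac => cac => cc
  | bccbaccabaac => bccbccabaac => bccbccabac => bccbccabc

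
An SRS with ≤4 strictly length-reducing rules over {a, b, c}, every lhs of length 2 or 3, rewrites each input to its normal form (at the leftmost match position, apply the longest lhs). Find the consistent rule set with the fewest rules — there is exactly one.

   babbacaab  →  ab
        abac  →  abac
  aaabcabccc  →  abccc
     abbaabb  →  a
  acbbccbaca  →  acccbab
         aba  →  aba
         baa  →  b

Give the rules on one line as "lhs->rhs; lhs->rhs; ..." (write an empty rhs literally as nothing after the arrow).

aa->; bb->; ca->b

  | babbacaab => baacaab => bcaab => bbab => ab
  | abac
  | aaabcabccc => abcabccc => abbbccc => abccc
  | abbaabb => aaabb => abb => a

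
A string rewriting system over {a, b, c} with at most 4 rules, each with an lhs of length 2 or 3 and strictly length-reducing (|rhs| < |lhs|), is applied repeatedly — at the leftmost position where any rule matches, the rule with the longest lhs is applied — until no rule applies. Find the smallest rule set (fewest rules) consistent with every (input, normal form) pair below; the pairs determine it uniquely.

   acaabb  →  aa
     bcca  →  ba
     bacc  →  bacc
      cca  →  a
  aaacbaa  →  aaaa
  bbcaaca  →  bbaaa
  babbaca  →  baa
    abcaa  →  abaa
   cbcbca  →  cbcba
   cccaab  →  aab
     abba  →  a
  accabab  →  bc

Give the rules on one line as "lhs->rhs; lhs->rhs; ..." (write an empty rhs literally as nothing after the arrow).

  | acaabb => aaabb => aa
  | bcca => bca => ba
  | bacc
  | cca => ca => a

abb->; acb->; ca->a; cab->bc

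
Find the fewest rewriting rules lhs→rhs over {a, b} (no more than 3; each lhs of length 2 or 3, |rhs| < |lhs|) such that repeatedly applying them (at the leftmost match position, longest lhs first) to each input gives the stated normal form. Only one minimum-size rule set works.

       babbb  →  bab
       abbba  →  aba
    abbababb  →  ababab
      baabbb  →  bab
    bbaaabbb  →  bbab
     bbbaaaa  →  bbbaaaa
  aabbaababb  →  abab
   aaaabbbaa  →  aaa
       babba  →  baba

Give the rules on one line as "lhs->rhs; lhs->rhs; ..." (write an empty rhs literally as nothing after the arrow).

aab->a; abb->ab

  | babbb => babb => bab
  | abbba => abba => aba
  | abbababb => abababb => ababab
  | baabbb => babb => bab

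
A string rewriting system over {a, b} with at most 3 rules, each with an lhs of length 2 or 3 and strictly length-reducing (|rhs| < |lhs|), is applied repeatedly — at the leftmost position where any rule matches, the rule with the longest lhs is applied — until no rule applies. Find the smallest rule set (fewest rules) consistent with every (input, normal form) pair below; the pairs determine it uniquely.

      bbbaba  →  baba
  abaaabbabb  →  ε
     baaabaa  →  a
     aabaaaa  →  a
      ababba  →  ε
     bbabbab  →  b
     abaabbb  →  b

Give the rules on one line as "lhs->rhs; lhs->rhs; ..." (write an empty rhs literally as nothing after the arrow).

  | bbbaba => baba
  | abaaabbabb => aaabbabb => abbabb => aabb => bb => ε
  | baaabaa => aabaa => baa => a
  | aabaaaa => baaaa => aaa => a

aa->; baa->a; bb->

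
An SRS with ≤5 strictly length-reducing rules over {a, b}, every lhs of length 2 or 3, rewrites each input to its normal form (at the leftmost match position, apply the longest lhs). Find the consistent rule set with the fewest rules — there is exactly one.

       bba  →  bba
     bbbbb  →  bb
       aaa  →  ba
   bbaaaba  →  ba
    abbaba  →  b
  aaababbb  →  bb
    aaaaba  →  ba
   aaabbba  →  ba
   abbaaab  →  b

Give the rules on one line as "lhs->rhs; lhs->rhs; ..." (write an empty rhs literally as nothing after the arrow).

  | bba
  | bbbbb => abb => bb
  | aaa => ba
  | bbaaaba => baaba => aba => ba

aa->b; ab->b; baa->a; bbb->a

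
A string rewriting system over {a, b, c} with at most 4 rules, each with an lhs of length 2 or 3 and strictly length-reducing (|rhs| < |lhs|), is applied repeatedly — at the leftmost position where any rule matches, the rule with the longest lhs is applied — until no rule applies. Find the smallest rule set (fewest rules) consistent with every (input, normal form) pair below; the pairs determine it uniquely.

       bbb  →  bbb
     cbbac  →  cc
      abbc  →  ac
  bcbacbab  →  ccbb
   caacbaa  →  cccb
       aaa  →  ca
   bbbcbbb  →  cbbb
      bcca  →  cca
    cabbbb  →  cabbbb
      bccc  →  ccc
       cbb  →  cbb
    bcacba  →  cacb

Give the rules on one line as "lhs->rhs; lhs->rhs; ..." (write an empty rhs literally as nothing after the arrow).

  | bbb
  | cbbac => cbbc => cbc => cc
  | abbc => abc => ac
  | bcbacbab => cbacbab => cbcbab => ccbab => ccbb

aa->c; ba->b; bc->c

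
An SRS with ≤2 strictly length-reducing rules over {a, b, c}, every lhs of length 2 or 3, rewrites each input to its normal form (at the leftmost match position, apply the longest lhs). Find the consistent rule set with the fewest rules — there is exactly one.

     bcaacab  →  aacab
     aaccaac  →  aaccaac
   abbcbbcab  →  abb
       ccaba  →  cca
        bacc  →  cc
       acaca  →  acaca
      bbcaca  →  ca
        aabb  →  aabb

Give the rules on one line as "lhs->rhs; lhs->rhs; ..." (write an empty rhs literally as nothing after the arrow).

ba->; bc->

  | bcaacab => aacab
  | aaccaac
  | abbcbbcab => abbbcab => abbab => abb
  | ccaba => cca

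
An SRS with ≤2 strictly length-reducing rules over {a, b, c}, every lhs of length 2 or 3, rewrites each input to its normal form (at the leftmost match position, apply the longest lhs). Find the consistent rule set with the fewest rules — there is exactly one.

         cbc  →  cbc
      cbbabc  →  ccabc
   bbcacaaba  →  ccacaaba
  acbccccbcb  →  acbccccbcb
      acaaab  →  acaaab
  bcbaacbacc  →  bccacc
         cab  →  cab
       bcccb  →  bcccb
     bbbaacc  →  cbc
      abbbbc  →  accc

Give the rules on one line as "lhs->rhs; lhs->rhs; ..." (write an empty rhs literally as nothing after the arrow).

aac->; bb->c

  | cbc
  | cbbabc => ccabc
  | bbcacaaba => ccacaaba
  | acbccccbcb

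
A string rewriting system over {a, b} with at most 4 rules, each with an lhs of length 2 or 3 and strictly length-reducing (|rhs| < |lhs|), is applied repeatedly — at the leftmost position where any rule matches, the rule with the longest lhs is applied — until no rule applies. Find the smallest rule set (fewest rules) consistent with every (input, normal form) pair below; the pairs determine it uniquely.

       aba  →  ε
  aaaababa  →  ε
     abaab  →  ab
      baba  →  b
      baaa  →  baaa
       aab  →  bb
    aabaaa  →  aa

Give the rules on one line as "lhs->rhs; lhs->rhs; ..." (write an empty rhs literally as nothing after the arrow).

  | aba => ε
  | aaaababa => aabbaba => bbbaba => bba => ε
  | abaab => ab
  | baba => b

aab->bb; aba->; bba->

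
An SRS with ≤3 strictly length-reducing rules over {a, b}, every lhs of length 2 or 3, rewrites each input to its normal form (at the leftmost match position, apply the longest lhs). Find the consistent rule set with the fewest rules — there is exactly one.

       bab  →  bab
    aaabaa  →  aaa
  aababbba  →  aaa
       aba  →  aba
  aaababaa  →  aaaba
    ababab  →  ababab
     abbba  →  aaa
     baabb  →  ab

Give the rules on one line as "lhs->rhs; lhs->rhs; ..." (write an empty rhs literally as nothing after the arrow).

baa->bb; bb->; bbb->a

  | bab
  | aaabaa => aaabb => aaa
  | aababbba => aabaaa => aabba => aaa
  | aba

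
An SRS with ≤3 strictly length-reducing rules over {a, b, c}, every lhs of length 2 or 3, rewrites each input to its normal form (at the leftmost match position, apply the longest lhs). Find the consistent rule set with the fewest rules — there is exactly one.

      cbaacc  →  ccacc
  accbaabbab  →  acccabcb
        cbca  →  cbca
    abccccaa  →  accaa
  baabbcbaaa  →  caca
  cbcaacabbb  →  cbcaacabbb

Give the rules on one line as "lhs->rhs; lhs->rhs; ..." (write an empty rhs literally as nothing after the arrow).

ba->c; bcc->

  | cbaacc => ccacc
  | accbaabbab => acccabbab => acccabcb
  | cbca
  | abccccaa => accaa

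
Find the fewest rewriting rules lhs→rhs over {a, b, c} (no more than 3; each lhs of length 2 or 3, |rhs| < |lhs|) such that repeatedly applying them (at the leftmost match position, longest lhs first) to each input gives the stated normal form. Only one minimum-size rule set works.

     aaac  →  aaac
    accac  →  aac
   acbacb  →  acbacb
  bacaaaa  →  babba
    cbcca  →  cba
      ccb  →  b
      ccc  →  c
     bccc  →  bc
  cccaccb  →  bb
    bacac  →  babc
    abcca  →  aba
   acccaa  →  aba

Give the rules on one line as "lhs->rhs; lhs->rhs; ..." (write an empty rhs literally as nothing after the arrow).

baa->bb; ca->b; cc->

  | aaac
  | accac => aac
  | acbacb
  | bacaaaa => babaaa => babba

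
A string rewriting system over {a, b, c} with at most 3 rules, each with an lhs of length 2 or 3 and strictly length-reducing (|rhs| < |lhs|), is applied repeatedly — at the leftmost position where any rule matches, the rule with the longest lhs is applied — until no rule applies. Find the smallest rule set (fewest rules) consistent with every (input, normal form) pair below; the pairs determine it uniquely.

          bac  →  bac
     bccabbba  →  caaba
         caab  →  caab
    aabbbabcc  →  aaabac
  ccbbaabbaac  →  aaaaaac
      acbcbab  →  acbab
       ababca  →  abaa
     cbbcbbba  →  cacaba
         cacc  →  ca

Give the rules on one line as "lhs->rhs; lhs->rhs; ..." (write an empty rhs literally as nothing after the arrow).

bb->a; bc->; cc->

  | bac
  | bccabbba => cabbba => caaba
  | caab
  | aabbbabcc => aaababcc => aaabac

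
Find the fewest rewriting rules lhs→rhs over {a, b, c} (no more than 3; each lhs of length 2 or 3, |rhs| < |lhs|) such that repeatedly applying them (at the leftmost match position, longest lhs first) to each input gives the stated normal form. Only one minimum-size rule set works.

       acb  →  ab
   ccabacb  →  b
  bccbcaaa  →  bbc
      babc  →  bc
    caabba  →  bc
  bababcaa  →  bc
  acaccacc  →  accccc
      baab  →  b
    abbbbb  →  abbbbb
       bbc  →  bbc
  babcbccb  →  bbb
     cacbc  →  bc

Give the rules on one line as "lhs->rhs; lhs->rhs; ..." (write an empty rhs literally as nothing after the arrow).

  | acb => ab
  | ccabacb => ccbacb => cbacb => bacb => ccb => cb => b
  | bccbcaaa => bcbcaaa => bbcaaa => bbcaa => bbca => bbc
  | babc => cbc => bc

ba->c; ca->c; cb->b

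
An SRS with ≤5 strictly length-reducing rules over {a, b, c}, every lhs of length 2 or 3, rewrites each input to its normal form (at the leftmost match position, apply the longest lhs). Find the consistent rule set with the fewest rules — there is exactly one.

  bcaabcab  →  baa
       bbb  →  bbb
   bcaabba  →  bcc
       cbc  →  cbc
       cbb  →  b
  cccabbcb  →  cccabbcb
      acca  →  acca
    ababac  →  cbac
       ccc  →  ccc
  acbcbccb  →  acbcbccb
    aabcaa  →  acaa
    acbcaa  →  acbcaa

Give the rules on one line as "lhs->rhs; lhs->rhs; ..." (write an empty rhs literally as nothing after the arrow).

aab->a; aba->c; cac->aa; cbb->b

  | bcaabcab => bcacab => baaab => baa
  | bbb
  | bcaabba => bcaba => bcc
  | cbc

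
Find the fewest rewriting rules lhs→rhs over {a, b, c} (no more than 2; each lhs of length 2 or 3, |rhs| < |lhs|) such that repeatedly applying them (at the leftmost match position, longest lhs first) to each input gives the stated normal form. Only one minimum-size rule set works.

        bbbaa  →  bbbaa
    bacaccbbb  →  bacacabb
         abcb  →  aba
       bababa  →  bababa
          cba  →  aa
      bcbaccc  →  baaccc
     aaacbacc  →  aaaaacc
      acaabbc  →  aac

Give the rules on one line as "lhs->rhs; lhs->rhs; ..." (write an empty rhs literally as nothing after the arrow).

aab->; cb->a

  | bbbaa
  | bacaccbbb => bacacabb
  | abcb => aba
  | bababa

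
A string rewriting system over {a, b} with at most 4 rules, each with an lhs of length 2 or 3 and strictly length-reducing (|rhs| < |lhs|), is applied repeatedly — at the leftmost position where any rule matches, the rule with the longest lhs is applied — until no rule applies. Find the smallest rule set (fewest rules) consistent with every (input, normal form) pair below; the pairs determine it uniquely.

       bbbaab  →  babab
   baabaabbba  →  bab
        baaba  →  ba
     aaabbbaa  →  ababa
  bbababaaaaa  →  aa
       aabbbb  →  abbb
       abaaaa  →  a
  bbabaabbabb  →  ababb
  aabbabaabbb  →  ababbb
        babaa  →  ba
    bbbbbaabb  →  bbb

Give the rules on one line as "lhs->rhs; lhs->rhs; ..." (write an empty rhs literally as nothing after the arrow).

aaa->a; aab->a; baa->; bba->ab

  | bbbaab => babab
  | baabaabbba => baabbba => bbba => bab
  | baaba => ba
  | aaabbbaa => abbbaa => ababa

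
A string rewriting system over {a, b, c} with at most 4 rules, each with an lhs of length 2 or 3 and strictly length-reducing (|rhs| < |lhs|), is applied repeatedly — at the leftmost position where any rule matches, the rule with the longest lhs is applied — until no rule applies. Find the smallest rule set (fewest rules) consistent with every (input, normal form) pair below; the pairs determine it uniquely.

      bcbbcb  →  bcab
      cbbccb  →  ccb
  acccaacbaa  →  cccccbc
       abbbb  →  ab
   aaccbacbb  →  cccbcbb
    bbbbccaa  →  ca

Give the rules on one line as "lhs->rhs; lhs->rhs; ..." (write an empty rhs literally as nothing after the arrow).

aa->c; abb->ab; ac->c; bbc->a

  | bcbbcb => bcab
  | cbbccb => cacb => ccb
  | acccaacbaa => cccaacbaa => cccccbaa => cccccbc
  | abbbb => abbb => abb => ab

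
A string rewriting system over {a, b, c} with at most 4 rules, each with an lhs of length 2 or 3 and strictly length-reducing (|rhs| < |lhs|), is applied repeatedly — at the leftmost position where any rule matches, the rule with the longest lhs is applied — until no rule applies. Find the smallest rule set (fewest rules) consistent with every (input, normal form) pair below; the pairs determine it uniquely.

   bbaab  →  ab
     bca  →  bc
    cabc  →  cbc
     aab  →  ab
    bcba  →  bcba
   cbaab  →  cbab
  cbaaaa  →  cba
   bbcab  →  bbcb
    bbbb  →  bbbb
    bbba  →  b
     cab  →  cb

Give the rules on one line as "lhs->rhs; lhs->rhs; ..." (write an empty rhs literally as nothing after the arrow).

aa->a; bba->; ca->c

  | bbaab => ab
  | bca => bc
  | cabc => cbc
  | aab => ab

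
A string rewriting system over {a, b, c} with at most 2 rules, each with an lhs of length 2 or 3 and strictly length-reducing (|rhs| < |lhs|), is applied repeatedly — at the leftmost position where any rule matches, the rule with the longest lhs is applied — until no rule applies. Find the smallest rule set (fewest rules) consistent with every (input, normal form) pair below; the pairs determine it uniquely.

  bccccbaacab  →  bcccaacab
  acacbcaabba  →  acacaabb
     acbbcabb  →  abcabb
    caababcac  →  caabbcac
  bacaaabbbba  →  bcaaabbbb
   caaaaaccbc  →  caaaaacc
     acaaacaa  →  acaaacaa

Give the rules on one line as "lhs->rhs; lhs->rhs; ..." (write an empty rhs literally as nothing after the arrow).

ba->b; cb->

  | bccccbaacab => bcccaacab
  | acacbcaabba => acacaabba => acacaabb
  | acbbcabb => abcabb
  | caababcac => caabbcac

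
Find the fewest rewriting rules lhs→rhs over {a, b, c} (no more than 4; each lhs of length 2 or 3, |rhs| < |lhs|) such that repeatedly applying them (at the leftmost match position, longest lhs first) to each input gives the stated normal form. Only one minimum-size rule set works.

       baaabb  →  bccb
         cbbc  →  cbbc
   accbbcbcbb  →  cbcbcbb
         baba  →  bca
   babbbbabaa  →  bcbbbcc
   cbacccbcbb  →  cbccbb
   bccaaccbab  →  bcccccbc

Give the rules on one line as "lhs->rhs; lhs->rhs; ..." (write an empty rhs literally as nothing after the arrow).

aa->c; ab->c; ac->a

  | baaabb => bcabb => bccb
  | cbbc
  | accbbcbcbb => acbbcbcbb => abbcbcbb => cbcbcbb
  | baba => bca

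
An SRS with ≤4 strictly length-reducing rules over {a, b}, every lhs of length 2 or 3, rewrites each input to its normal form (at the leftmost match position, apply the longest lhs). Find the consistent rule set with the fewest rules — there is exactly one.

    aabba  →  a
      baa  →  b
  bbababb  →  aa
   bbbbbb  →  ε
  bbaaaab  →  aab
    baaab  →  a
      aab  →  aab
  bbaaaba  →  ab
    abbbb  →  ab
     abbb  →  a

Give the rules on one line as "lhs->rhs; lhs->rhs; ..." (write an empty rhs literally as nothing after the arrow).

aaa->; ba->b; bb->a; bbb->

  | aabba => aaaa => a
  | baa => ba => b
  | bbababb => aababb => aabbb => aa
  | bbbbbb => bbb => ε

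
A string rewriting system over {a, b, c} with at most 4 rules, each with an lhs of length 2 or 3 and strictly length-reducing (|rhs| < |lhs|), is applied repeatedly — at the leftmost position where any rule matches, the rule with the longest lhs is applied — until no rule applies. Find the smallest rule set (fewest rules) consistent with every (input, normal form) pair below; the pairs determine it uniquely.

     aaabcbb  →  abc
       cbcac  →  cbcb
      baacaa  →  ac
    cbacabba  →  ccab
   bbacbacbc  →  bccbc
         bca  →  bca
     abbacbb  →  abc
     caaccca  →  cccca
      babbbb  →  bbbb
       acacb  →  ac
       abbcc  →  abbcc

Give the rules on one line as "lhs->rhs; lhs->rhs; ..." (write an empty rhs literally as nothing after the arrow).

aa->; ba->; cac->cb; cbb->c

  | aaabcbb => abcbb => abc
  | cbcac => cbcb
  | baacaa => acaa => ac
  | cbacabba => ccabba => ccab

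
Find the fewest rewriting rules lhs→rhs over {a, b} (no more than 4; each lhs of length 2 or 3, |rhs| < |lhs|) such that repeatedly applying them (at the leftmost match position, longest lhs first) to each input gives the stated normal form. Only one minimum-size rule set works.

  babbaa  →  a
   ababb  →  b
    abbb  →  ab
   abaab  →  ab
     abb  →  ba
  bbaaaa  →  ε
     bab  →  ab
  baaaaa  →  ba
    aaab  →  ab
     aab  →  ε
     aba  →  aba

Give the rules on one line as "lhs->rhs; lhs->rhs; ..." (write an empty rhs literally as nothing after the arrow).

  | babbaa => abbaa => baaa => bba => a
  | ababb => aabb => bbb => b
  | abbb => bab => ab
  | abaab => abbb => bab => ab

aa->b; abb->ba; bab->ab; bb->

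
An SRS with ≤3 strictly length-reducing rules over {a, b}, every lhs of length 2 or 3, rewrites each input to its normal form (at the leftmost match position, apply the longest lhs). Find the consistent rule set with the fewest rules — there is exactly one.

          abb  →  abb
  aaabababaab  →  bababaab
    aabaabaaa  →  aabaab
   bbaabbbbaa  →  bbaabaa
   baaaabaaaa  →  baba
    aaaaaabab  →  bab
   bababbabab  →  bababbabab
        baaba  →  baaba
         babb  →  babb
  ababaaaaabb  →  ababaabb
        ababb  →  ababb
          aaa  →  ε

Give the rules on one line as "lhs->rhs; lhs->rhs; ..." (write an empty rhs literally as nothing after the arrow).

aaa->; bbb->

  | abb
  | aaabababaab => bababaab
  | aabaabaaa => aabaab
  | bbaabbbbaa => bbaabaa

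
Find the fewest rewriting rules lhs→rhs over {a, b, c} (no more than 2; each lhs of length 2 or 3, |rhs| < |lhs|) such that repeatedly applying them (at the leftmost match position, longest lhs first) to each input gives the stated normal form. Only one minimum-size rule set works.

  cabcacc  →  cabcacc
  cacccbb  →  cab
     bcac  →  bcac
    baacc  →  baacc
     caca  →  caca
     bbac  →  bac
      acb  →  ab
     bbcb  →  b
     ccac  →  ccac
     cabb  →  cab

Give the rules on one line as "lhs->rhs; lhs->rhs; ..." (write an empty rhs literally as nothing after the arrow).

  | cabcacc
  | cacccbb => caccbb => cacbb => cabb => cab
  | bcac
  | baacc

bb->b; cb->b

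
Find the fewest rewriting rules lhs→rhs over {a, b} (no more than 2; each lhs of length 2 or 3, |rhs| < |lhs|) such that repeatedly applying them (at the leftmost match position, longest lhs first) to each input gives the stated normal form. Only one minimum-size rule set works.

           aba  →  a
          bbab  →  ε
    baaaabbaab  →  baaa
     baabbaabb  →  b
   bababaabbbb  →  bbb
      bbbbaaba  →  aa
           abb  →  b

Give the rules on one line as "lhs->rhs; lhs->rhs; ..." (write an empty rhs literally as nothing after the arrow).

  | aba => a
  | bbab => ab => ε
  | baaaabbaab => baaabaab => baaaab => baaa
  | baabbaabb => babaabb => baabb => bab => b

ab->; bba->a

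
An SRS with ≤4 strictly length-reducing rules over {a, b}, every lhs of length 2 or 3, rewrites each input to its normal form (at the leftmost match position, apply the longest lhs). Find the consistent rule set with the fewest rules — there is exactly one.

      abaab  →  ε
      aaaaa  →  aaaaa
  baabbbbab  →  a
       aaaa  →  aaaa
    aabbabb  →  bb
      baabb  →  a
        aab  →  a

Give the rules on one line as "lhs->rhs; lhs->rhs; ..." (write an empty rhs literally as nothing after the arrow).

ab->; aba->; bab->a

  | abaab => ab => ε
  | aaaaa
  | baabbbbab => babbbab => abbab => bab => a
  | aaaa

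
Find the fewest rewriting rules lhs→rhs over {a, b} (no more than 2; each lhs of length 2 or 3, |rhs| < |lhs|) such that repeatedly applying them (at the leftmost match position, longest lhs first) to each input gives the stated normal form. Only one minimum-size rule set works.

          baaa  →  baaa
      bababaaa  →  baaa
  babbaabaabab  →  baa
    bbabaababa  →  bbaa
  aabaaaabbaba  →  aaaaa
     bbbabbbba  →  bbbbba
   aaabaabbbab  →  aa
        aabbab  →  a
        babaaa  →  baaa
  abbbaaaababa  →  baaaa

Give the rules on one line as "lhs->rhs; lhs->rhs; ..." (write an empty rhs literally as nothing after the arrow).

ab->; abb->

  | baaa
  | bababaaa => babaaa => baaa
  | babbaabaabab => baabaabab => baaabab => baaab => baa
  | bbabaababa => bbaababa => bbaaba => bbaa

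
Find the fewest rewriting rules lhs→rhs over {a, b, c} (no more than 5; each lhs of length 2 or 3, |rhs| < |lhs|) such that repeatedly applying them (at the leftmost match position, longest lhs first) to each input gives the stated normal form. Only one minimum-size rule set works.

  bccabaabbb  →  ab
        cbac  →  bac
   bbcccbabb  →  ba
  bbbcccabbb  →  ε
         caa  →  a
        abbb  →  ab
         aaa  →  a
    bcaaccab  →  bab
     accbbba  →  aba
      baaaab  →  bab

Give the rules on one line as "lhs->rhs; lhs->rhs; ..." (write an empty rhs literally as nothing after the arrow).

  | bccabaabbb => bcbaabbb => bbaabbb => aabbb => abbb => ab
  | cbac => bac
  | bbcccbabb => cccbabb => ccbabb => cbabb => babb => ba
  | bbbcccabbb => bcccabbb => bccbbb => bcbbb => bbbb => bb => ε

aa->a; bb->; ca->; cb->b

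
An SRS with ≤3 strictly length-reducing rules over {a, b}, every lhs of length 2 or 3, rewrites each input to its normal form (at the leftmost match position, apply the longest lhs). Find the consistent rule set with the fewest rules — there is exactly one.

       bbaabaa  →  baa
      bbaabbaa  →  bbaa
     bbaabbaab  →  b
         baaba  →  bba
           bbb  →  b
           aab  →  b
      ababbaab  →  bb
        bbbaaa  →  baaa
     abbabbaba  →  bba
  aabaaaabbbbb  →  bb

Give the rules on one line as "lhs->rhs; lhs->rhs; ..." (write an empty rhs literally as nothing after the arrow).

aab->b; ab->; bbb->b

  | bbaabaa => bbbaa => baa
  | bbaabbaa => bbbbaa => bbaa
  | bbaabbaab => bbbbaab => bbaab => bbb => b
  | baaba => bba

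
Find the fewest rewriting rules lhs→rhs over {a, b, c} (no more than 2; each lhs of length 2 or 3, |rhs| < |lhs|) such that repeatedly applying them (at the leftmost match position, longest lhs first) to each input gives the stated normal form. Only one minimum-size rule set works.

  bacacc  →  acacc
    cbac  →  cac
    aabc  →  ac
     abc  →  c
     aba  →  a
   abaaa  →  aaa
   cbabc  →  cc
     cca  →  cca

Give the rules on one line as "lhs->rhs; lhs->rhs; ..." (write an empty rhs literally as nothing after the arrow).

ab->; ba->a

  | bacacc => acacc
  | cbac => cac
  | aabc => ac
  | abc => c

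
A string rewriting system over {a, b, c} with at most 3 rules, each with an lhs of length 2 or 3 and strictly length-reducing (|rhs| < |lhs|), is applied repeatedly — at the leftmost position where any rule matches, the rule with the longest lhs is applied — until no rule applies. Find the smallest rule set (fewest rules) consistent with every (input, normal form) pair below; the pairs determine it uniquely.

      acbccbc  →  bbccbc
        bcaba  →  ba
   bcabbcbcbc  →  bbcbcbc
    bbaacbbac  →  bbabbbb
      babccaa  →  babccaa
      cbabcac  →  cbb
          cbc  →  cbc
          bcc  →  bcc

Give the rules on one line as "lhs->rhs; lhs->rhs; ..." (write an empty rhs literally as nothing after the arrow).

  | acbccbc => bbccbc
  | bcaba => ba
  | bcabbcbcbc => bbcbcbc
  | bbaacbbac => bbabbbac => bbabbbb

ac->b; bca->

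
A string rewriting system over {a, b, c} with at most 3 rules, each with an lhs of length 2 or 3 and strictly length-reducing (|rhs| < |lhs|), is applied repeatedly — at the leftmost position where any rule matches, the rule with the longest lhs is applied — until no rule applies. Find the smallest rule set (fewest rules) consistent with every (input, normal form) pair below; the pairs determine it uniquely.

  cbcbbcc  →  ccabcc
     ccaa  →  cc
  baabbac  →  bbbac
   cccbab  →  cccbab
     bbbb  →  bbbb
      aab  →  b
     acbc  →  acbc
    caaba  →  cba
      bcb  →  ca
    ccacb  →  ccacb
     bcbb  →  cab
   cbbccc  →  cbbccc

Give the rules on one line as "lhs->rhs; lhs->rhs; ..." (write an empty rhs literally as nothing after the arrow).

aa->; bcb->ca

  | cbcbbcc => ccabcc
  | ccaa => cc
  | baabbac => bbbac
  | cccbab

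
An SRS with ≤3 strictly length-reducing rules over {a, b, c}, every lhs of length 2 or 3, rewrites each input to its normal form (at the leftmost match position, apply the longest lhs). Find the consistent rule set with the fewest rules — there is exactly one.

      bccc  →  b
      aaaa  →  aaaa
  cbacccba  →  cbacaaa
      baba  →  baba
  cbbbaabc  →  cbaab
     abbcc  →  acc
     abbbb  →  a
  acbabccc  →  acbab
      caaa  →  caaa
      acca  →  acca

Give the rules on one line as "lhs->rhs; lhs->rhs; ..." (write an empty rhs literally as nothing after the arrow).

bb->; bc->b; ccb->aa

  | bccc => bcc => bc => b
  | aaaa
  | cbacccba => cbacaaa
  | baba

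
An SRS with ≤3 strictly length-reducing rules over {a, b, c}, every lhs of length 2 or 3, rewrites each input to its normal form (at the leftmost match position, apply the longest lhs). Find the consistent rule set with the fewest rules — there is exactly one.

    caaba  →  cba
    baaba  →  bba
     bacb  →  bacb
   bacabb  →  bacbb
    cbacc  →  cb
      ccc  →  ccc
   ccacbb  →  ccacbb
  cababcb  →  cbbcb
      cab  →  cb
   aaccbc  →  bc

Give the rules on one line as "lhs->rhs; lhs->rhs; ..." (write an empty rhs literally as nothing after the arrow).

ab->b; acc->

  | caaba => caba => cba
  | baaba => baba => bba
  | bacb
  | bacabb => bacbb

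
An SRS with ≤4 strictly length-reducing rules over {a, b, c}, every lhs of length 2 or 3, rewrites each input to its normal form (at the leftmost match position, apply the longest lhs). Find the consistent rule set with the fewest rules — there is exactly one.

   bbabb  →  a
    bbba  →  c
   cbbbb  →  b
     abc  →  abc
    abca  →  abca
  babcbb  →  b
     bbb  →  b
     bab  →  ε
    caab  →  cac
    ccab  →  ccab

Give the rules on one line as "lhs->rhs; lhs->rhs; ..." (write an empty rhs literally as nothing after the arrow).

  | bbabb => abb => a
  | bbba => ba => c
  | cbbbb => bbb => b
  | abc

aab->ac; ba->c; bb->; cb->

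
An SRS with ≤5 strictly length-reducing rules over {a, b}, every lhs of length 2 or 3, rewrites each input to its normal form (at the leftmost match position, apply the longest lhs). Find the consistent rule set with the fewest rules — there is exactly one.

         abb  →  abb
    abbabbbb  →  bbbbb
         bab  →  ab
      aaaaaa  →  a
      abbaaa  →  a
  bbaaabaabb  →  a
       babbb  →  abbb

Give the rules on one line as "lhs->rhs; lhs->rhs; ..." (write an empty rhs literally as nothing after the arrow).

aa->a; aab->aa; aba->b; ba->a

  | abb
  | abbabbbb => ababbbb => bbbbb
  | bab => ab
  | aaaaaa => aaaaa => aaaa => aaa => aa => a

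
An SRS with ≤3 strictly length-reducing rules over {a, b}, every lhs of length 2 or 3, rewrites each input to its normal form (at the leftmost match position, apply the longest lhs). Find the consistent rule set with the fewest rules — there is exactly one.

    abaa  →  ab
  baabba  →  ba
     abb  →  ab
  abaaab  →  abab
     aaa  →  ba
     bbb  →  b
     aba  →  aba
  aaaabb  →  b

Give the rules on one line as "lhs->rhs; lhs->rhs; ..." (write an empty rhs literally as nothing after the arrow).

aa->b; bb->b

  | abaa => abb => ab
  | baabba => bbbba => bbba => bba => ba
  | abb => ab
  | abaaab => abbab => abab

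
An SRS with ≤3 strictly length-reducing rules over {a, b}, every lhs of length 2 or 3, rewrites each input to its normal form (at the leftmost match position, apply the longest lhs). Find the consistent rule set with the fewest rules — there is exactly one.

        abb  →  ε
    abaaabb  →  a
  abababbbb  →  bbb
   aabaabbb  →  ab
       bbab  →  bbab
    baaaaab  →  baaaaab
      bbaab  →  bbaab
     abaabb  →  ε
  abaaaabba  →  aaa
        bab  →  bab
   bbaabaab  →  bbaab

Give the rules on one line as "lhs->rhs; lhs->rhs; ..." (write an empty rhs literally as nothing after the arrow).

aba->; abb->

  | abb => ε
  | abaaabb => aabb => a
  | abababbbb => babbbb => bbb
  | aabaabbb => aabbb => ab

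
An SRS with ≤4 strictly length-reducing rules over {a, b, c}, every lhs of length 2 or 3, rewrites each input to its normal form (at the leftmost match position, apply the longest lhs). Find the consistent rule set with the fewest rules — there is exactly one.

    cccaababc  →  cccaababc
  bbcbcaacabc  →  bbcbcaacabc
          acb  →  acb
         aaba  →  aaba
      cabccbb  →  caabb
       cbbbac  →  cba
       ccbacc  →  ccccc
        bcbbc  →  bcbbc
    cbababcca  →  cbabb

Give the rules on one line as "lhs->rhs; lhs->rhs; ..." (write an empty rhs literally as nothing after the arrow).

  | cccaababc
  | bbcbcaacabc
  | acb
  | aaba

aaa->b; bac->cc; bcc->a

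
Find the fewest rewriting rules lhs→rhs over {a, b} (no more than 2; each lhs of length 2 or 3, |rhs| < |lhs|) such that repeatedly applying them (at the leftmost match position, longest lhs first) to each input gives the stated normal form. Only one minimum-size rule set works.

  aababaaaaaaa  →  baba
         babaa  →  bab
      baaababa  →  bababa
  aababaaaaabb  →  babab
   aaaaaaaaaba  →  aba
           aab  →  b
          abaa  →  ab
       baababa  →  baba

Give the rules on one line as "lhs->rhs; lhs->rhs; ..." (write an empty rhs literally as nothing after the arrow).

aa->; bb->b

  | aababaaaaaaa => babaaaaaaa => babaaaaa => babaaa => baba
  | babaa => bab
  | baaababa => bababa
  | aababaaaaabb => babaaaaabb => babaaabb => bababb => babab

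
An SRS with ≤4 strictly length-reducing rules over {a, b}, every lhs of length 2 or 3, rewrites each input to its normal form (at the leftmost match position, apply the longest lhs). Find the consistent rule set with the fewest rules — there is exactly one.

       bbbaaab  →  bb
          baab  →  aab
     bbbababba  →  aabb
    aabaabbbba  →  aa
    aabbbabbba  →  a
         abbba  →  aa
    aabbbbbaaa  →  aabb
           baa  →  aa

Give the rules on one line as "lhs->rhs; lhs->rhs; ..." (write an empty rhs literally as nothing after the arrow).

aaa->b; ba->a; bba->bb; bbb->

  | bbbaaab => aaab => bb
  | baab => aab
  | bbbababba => ababba => aabba => aabb
  | aabaabbbba => aaaabbbba => babbbba => abbbba => aba => aa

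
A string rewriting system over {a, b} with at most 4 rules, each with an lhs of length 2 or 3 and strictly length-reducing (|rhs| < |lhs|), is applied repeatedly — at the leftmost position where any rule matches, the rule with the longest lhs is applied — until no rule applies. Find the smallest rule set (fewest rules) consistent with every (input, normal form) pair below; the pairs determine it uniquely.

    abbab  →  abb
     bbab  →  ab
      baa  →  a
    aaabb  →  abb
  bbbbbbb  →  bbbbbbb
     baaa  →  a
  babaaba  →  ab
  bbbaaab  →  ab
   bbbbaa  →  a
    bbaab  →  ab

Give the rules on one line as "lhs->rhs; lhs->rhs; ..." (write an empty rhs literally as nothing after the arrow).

aa->a; aba->ab; ba->a

  | abbab => abab => abb
  | bbab => bab => ab
  | baa => aa => a
  | aaabb => aabb => abb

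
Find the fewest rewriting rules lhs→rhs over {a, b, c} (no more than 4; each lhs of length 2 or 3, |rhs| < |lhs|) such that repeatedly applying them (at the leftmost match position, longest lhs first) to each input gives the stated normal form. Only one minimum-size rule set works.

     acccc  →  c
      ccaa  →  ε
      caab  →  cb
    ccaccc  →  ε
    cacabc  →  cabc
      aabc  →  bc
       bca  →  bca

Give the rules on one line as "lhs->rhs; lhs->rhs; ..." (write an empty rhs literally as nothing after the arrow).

aa->; ac->; cc->

  | acccc => ccc => c
  | ccaa => aa => ε
  | caab => cb
  | ccaccc => accc => cc => ε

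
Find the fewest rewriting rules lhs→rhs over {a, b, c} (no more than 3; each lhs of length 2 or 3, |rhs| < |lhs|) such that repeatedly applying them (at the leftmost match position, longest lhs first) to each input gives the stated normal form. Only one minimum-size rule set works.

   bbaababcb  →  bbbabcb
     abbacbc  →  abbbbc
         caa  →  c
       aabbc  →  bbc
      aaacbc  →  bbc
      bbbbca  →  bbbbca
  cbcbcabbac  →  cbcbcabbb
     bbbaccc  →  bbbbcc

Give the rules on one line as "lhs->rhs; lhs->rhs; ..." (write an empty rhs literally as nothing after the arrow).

aa->; ac->b

  | bbaababcb => bbbabcb
  | abbacbc => abbbbc
  | caa => c
  | aabbc => bbc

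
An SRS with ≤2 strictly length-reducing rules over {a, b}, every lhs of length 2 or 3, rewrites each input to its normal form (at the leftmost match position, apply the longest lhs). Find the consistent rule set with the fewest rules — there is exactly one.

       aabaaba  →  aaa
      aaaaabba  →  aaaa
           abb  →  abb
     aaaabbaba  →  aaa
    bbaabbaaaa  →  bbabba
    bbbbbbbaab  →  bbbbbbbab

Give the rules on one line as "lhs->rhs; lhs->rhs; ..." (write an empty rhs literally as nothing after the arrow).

aab->a; baa->ba

  | aabaaba => aaaba => aaa
  | aaaaabba => aaaaba => aaaa
  | abb
  | aaaabbaba => aaababa => aaaba => aaa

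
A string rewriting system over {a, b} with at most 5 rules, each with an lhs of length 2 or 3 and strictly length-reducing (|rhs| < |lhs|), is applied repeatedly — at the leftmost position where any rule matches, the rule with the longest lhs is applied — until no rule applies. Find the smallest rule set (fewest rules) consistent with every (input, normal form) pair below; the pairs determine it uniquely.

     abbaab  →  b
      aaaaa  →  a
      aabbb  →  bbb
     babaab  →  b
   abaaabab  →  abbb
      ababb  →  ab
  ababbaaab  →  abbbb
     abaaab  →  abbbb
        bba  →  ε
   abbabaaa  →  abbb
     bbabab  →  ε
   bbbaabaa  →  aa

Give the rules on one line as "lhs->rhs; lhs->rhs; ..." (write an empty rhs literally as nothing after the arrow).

aaa->bb; aab->b; bab->; bba->

  | abbaab => aab => b
  | aaaaa => bbaa => a
  | aabbb => bbb
  | babaab => aab => b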